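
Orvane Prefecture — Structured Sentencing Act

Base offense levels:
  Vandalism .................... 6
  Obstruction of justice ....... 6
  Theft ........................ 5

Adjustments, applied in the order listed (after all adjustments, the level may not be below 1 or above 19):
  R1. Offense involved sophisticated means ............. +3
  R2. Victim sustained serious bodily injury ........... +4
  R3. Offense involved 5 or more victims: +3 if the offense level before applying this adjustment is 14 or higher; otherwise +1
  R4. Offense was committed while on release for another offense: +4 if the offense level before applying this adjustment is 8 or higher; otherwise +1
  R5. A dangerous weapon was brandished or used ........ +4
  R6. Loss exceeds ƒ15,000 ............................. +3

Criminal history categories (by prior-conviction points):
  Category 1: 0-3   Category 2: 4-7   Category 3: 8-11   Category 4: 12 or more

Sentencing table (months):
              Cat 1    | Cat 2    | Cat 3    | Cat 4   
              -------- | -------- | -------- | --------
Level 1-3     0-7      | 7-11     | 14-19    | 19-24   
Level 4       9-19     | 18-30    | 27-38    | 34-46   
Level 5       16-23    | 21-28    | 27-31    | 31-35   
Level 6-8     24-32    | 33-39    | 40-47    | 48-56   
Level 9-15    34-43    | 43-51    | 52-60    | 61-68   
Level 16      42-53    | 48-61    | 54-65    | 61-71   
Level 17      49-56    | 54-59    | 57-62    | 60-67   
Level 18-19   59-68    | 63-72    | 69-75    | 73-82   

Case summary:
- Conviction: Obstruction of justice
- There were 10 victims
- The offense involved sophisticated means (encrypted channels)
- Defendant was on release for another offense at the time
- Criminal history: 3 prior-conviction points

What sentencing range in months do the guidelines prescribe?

Base offense level for obstruction of justice: 6.
R1 applies: 6 + 3 = 9.
R3 applies (level before this adjustment is 9 < 14, so +1): 9 + 1 = 10.
R4 applies (level before this adjustment is 10 ≥ 8, so +4): 10 + 4 = 14.
R5 does not apply.
R6 does not apply.
Final offense level: 14.
Criminal history: 3 prior points → Category 1 (0-3).
Level 14 falls in the 9-15 band.
Grid: Level 9-15 × Category 1 = 34-43 months.

34-43 months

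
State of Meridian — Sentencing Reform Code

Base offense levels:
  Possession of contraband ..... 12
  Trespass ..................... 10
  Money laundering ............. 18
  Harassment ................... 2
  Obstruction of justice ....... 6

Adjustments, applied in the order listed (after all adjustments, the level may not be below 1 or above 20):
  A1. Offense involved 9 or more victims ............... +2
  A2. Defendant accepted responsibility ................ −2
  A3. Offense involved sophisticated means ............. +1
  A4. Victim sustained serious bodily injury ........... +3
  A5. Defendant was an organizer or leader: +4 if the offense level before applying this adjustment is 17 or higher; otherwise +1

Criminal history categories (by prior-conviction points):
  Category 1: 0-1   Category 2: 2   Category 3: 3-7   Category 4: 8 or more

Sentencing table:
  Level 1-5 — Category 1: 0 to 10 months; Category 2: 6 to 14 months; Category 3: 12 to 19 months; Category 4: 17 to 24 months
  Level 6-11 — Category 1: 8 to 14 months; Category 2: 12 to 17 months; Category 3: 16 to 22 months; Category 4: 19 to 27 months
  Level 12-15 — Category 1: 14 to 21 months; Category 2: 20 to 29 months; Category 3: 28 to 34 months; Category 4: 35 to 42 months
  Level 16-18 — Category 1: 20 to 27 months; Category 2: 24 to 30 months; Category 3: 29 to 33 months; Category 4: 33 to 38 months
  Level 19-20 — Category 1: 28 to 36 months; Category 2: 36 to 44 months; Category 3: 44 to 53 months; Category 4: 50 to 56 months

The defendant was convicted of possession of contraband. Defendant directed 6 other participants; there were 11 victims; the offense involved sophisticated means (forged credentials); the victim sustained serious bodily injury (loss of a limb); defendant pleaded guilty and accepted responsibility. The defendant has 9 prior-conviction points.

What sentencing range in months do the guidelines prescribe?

33-38 months

Base offense level for possession of contraband: 12.
A1 applies: 12 + 2 = 14.
A2 applies: 14 − 2 = 12.
A3 applies: 12 + 1 = 13.
A4 applies: 13 + 3 = 16.
A5 applies (level before this adjustment is 16 < 17, so +1): 16 + 1 = 17.
Final offense level: 17.
Criminal history: 9 prior points → Category 4 (8+).
Level 17 falls in the 16-18 band.
Grid: Level 16-18 × Category 4 = 33-38 months.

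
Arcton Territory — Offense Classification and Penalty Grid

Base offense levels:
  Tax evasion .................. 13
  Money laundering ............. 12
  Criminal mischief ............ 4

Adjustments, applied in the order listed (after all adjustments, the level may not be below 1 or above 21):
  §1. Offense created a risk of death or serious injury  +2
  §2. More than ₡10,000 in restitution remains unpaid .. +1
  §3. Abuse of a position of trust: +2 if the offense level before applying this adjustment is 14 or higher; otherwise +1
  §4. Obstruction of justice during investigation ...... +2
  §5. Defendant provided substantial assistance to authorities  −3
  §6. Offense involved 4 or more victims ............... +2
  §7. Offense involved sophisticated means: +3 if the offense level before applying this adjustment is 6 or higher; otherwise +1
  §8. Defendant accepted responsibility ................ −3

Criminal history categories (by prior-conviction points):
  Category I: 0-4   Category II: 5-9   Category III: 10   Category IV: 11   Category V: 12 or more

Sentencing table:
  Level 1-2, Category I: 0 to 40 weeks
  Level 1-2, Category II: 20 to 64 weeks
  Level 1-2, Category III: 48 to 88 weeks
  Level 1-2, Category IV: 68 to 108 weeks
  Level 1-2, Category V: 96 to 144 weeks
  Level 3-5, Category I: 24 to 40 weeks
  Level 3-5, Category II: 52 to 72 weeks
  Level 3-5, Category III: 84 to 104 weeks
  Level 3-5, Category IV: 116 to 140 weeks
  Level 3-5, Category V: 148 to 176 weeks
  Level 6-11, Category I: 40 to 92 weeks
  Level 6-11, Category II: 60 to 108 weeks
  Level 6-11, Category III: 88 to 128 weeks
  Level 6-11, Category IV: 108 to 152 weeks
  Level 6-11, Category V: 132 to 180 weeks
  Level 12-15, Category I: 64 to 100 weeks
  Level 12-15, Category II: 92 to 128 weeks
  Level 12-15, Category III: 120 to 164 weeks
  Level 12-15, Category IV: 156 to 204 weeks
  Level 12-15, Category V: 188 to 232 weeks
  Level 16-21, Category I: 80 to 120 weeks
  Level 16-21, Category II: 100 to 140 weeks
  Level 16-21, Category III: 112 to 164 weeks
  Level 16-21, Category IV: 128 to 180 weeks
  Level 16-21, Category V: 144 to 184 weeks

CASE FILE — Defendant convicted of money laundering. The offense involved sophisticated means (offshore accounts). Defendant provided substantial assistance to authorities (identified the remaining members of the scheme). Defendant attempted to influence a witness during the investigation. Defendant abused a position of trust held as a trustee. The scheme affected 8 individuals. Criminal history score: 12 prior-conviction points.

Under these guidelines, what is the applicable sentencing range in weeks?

144-184 weeks

Base offense level for money laundering: 12.
§3 applies (level before this adjustment is 12 < 14, so +1): 12 + 1 = 13.
§4 applies: 13 + 2 = 15.
§5 applies: 15 − 3 = 12.
§6 applies: 12 + 2 = 14.
§7 applies (level before this adjustment is 14 ≥ 6, so +3): 14 + 3 = 17.
§8 does not apply.
Final offense level: 17.
Criminal history: 12 prior points → Category V (12+).
Level 17 falls in the 16-21 band.
Grid: Level 16-21 × Category V = 144-184 weeks.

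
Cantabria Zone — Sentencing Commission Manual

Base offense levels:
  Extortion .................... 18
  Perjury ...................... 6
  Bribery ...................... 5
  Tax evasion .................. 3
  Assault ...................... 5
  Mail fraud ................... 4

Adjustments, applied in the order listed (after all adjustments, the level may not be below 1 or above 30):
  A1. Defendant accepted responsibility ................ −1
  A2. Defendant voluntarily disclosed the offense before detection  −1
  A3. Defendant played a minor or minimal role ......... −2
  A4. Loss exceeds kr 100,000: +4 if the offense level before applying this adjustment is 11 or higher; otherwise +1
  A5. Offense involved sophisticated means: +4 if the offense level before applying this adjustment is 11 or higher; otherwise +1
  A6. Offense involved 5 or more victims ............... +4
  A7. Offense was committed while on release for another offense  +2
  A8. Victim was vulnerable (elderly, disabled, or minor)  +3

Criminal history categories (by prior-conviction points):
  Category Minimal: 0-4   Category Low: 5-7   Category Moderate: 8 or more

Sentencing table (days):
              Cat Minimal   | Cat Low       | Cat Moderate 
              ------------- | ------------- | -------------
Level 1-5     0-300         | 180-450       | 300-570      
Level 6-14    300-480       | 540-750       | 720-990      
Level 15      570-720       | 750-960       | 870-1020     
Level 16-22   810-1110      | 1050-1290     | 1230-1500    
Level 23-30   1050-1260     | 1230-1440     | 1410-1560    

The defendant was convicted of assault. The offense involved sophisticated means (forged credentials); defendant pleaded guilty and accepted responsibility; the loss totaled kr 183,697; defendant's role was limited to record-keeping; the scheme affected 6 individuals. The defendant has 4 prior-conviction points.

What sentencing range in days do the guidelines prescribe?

300-480 days

Base offense level for assault: 5.
A1 applies: 5 − 1 = 4.
A3 applies: 4 − 2 = 2.
A4 applies (level before this adjustment is 2 < 11, so +1): 2 + 1 = 3.
A5 applies (level before this adjustment is 3 < 11, so +1): 3 + 1 = 4.
A6 applies: 4 + 4 = 8.
A8 does not apply.
Final offense level: 8.
Criminal history: 4 prior points → Category Minimal (0-4).
Level 8 falls in the 6-14 band.
Grid: Level 6-14 × Category Minimal = 300-480 days.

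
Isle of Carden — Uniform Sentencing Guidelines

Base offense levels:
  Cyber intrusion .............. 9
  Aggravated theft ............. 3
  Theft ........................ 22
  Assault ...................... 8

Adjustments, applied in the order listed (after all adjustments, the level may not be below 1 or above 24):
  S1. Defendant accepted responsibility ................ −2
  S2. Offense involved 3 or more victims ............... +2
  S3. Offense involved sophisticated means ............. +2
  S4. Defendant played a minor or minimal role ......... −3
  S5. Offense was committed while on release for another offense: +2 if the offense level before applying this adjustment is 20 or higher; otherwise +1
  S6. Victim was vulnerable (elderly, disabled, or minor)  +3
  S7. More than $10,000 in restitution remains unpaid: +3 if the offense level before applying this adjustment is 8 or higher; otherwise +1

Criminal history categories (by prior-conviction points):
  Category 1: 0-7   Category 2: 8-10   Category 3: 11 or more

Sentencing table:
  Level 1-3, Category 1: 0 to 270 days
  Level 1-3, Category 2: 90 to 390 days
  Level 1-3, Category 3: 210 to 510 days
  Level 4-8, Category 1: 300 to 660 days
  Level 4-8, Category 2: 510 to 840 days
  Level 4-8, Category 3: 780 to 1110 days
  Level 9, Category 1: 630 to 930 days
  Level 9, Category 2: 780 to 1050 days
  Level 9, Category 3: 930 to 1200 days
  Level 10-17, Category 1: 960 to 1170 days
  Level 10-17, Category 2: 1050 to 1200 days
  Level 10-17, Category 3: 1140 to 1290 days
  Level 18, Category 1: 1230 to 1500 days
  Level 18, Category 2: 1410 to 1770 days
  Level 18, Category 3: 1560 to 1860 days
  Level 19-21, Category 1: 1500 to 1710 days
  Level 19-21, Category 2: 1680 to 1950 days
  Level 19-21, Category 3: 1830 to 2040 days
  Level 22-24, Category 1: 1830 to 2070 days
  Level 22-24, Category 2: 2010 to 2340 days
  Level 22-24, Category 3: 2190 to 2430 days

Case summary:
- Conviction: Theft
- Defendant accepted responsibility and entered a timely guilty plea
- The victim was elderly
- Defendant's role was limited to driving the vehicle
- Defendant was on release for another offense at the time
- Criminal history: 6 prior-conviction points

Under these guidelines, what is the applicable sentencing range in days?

Base offense level for theft: 22.
S1 applies: 22 − 2 = 20.
S4 applies: 20 − 3 = 17.
S5 applies (level before this adjustment is 17 < 20, so +1): 17 + 1 = 18.
S6 applies: 18 + 3 = 21.
Final offense level: 21.
Criminal history: 6 prior points → Category 1 (0-7).
Level 21 falls in the 19-21 band.
Grid: Level 19-21 × Category 1 = 1500-1710 days.

1500-1710 days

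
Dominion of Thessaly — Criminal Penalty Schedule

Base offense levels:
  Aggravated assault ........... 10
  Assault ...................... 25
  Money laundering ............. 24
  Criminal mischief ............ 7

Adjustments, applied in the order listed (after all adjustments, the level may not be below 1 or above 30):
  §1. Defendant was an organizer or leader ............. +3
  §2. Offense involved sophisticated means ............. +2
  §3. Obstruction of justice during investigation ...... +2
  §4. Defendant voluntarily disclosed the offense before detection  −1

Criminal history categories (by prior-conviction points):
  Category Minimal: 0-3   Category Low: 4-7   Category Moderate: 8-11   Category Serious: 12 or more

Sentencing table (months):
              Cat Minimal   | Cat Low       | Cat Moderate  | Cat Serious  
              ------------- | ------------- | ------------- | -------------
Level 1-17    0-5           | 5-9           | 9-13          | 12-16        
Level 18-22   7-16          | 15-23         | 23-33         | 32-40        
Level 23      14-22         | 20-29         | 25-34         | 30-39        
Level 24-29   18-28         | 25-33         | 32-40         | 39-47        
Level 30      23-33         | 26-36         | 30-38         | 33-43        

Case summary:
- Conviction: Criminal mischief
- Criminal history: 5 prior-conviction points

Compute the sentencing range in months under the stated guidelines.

5-9 months

Base offense level for criminal mischief: 7.
Final offense level: 7.
Criminal history: 5 prior points → Category Low (4-7).
Level 7 falls in the 1-17 band.
Grid: Level 1-17 × Category Low = 5-9 months.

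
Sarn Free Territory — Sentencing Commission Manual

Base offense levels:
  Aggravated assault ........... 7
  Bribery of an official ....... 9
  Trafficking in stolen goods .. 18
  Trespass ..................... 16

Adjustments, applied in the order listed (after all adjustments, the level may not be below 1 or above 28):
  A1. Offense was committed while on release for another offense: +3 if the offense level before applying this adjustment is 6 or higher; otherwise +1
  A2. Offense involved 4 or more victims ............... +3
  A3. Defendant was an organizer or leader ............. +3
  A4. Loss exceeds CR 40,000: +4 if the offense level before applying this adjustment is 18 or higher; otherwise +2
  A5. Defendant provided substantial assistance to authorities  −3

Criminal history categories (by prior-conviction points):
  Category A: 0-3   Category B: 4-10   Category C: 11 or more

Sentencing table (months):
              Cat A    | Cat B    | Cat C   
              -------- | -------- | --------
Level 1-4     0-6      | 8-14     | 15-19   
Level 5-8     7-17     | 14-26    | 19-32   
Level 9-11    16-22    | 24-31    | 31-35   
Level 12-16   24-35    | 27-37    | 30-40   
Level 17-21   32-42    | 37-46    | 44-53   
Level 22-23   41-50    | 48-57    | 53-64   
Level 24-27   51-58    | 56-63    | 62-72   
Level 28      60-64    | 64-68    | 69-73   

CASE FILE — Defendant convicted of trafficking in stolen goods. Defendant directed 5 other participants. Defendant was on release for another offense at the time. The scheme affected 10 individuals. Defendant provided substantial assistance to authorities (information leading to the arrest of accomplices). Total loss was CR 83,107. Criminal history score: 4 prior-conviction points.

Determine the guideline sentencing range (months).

Base offense level for trafficking in stolen goods: 18.
A1 applies (level before this adjustment is 18 ≥ 6, so +3): 18 + 3 = 21.
A2 applies: 21 + 3 = 24.
A3 applies: 24 + 3 = 27.
A4 applies (level before this adjustment is 27 ≥ 18, so +4): 27 + 4 = 31.
A5 applies: 31 − 3 = 28.
Final offense level: 28.
Criminal history: 4 prior points → Category B (4-10).
Level 28 falls in the 28 band.
Grid: Level 28 × Category B = 64-68 months.

64-68 months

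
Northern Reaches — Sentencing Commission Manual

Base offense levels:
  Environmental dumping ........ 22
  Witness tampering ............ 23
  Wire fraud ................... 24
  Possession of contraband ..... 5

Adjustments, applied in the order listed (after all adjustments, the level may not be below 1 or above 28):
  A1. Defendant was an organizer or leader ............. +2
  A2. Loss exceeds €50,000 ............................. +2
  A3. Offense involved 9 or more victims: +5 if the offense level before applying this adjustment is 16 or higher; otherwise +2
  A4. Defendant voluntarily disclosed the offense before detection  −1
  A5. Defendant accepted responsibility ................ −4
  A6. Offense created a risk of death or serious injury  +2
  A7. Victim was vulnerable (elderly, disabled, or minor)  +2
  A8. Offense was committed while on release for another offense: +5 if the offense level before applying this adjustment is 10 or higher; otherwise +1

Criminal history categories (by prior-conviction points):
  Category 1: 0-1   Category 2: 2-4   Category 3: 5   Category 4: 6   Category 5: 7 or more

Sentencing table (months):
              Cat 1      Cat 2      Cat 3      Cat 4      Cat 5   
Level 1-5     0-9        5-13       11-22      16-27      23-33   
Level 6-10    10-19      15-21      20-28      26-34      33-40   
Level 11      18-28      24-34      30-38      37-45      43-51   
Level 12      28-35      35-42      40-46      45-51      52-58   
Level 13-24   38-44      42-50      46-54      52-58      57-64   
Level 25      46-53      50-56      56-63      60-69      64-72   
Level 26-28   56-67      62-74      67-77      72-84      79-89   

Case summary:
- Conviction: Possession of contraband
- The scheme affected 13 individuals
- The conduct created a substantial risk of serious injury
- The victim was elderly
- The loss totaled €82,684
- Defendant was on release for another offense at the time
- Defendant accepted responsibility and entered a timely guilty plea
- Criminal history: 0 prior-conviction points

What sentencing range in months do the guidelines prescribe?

Base offense level for possession of contraband: 5.
A2 applies: 5 + 2 = 7.
A3 applies (level before this adjustment is 7 < 16, so +2): 7 + 2 = 9.
A4 does not apply.
A5 applies: 9 − 4 = 5.
A6 applies: 5 + 2 = 7.
A7 applies: 7 + 2 = 9.
A8 applies (level before this adjustment is 9 < 10, so +1): 9 + 1 = 10.
Final offense level: 10.
Criminal history: 0 prior points → Category 1 (0-1).
Level 10 falls in the 6-10 band.
Grid: Level 6-10 × Category 1 = 10-19 months.

10-19 months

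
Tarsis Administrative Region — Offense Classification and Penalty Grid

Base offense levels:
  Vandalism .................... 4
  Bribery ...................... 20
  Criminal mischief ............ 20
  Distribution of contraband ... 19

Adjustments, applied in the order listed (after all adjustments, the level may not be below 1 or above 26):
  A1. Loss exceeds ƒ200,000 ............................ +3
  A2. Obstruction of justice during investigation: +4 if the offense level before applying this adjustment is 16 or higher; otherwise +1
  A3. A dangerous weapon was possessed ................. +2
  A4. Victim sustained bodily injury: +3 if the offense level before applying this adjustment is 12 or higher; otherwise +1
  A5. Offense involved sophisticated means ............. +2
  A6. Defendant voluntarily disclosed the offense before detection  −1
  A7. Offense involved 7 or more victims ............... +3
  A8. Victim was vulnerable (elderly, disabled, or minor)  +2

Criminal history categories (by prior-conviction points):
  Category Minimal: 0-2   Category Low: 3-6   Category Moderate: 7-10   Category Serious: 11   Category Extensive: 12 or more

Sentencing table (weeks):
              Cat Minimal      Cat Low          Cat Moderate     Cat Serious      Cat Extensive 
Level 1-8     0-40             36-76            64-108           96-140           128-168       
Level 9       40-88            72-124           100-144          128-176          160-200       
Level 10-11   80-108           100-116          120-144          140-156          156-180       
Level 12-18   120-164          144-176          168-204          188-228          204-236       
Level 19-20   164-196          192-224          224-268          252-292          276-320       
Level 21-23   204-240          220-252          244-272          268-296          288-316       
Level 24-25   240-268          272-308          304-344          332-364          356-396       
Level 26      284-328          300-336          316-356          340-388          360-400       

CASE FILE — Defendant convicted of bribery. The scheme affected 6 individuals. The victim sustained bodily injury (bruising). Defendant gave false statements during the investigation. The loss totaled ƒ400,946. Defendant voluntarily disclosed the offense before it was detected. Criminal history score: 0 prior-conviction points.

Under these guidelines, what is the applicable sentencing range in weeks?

Base offense level for bribery: 20.
A1 applies: 20 + 3 = 23.
A2 applies (level before this adjustment is 23 ≥ 16, so +4): 23 + 4 = 27.
A4 applies (level before this adjustment is 27 ≥ 12, so +3): 27 + 3 = 30.
A6 applies: 30 − 1 = 29.
Level 29 exceeds the maximum of 26; capped at 26.
Final offense level: 26.
Criminal history: 0 prior points → Category Minimal (0-2).
Level 26 falls in the 26 band.
Grid: Level 26 × Category Minimal = 284-328 weeks.

284-328 weeks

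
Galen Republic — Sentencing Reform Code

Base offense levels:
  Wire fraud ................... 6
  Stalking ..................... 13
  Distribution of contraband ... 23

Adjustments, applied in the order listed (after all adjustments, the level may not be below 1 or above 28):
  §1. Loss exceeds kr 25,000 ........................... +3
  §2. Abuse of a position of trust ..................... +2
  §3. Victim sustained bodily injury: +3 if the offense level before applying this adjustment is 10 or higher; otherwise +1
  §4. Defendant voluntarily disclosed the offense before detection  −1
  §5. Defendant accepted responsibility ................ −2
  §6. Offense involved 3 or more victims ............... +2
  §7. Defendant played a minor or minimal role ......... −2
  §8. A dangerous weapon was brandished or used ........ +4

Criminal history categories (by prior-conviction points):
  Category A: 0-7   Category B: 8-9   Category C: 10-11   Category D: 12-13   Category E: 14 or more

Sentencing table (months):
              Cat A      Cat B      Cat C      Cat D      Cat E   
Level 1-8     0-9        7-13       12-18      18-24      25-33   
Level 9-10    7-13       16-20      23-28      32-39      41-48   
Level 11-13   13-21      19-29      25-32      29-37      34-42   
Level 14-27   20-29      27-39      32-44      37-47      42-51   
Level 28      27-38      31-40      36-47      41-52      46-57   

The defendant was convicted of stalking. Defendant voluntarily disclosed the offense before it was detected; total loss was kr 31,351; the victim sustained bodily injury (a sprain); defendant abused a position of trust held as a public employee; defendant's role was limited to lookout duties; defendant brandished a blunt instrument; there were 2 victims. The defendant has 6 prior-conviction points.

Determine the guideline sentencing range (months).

20-29 months

Base offense level for stalking: 13.
§1 applies: 13 + 3 = 16.
§2 applies: 16 + 2 = 18.
§3 applies (level before this adjustment is 18 ≥ 10, so +3): 18 + 3 = 21.
§4 applies: 21 − 1 = 20.
§7 applies: 20 − 2 = 18.
§8 applies: 18 + 4 = 22.
Final offense level: 22.
Criminal history: 6 prior points → Category A (0-7).
Level 22 falls in the 14-27 band.
Grid: Level 14-27 × Category A = 20-29 months.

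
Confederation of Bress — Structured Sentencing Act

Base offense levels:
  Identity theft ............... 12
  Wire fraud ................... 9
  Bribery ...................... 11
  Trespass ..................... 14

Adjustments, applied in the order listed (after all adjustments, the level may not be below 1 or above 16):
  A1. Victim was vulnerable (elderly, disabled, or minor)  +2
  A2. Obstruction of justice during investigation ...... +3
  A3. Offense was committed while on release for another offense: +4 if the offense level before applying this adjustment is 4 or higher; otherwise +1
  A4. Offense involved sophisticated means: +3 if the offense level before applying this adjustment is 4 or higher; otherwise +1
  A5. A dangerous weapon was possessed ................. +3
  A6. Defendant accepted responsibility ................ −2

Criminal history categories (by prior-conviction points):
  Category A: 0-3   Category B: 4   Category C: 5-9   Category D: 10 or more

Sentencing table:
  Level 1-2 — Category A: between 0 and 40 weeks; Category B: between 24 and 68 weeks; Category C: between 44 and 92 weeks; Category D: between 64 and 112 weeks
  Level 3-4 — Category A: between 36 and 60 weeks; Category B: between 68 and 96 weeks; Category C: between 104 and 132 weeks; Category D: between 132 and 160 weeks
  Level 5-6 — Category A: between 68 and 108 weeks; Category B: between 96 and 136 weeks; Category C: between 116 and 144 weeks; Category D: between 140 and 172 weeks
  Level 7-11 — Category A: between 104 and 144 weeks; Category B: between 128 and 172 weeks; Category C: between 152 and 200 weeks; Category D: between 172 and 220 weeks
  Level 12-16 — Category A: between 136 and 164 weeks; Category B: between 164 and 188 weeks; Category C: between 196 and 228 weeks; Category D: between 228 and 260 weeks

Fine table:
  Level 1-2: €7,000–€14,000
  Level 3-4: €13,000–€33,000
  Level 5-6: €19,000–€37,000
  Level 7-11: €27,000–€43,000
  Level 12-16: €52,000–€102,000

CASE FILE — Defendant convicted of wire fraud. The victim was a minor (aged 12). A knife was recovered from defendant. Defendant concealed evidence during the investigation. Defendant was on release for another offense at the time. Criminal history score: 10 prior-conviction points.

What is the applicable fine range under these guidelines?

€52,000–€102,000

Base offense level for wire fraud: 9.
A1 applies: 9 + 2 = 11.
A2 applies: 11 + 3 = 14.
A3 applies (level before this adjustment is 14 ≥ 4, so +4): 14 + 4 = 18.
A5 applies: 18 + 3 = 21.
Level 21 exceeds the maximum of 16; capped at 16.
Final offense level: 16.
Level 16 falls in the 12-16 band.
Fine table: Level 12-16 → €52,000–€102,000.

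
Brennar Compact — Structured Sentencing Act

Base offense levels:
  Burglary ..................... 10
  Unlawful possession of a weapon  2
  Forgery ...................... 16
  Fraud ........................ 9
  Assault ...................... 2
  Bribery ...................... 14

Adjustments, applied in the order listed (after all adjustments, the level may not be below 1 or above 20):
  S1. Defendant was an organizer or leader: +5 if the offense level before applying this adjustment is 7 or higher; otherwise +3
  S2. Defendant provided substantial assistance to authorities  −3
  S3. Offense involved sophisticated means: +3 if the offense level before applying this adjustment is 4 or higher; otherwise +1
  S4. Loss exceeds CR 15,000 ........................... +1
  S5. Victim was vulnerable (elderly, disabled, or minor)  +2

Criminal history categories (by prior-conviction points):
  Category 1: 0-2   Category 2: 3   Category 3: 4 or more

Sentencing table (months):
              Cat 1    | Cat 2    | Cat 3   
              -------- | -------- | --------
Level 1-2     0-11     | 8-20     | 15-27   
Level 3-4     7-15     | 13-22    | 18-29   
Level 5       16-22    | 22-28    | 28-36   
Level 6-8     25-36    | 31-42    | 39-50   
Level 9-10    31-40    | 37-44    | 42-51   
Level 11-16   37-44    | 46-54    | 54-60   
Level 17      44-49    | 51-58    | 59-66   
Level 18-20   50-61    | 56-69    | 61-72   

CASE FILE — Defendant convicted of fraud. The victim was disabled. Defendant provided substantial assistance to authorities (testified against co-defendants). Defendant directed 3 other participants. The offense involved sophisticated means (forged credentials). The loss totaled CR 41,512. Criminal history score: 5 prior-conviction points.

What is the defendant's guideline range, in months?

Base offense level for fraud: 9.
S1 applies (level before this adjustment is 9 ≥ 7, so +5): 9 + 5 = 14.
S2 applies: 14 − 3 = 11.
S3 applies (level before this adjustment is 11 ≥ 4, so +3): 11 + 3 = 14.
S4 applies: 14 + 1 = 15.
S5 applies: 15 + 2 = 17.
Final offense level: 17.
Criminal history: 5 prior points → Category 3 (4+).
Level 17 falls in the 17 band.
Grid: Level 17 × Category 3 = 59-66 months.

59-66 months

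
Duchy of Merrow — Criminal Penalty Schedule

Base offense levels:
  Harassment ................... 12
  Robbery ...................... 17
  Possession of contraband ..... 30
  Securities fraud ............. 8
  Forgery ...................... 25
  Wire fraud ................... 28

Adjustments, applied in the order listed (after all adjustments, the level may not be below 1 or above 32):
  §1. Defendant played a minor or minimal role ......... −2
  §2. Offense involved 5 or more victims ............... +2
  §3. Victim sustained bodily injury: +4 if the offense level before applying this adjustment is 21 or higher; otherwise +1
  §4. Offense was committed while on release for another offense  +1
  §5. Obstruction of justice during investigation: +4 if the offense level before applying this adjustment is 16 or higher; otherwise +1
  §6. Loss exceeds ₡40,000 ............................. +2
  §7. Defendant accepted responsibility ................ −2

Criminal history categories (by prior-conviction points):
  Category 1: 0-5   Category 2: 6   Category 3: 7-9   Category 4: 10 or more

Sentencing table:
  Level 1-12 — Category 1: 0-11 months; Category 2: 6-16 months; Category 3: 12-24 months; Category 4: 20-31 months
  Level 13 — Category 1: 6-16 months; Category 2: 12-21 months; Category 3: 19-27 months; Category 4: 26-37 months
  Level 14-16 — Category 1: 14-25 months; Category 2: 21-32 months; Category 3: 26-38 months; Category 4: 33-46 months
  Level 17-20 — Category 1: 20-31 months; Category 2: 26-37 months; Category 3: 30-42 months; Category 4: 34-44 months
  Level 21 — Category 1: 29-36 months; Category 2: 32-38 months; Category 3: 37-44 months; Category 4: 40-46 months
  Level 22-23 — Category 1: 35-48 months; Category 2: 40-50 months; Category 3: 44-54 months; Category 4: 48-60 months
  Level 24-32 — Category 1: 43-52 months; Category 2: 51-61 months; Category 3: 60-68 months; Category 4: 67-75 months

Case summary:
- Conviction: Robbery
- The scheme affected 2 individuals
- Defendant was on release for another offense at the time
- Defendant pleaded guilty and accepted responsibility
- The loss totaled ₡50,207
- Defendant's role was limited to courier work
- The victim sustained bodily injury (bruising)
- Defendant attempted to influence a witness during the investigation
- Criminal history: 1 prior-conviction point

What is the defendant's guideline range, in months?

29-36 months

Base offense level for robbery: 17.
§1 applies: 17 − 2 = 15.
§2 does not apply.
§3 applies (level before this adjustment is 15 < 21, so +1): 15 + 1 = 16.
§4 applies: 16 + 1 = 17.
§5 applies (level before this adjustment is 17 ≥ 16, so +4): 17 + 4 = 21.
§6 applies: 21 + 2 = 23.
§7 applies: 23 − 2 = 21.
Final offense level: 21.
Criminal history: 1 prior point → Category 1 (0-5).
Level 21 falls in the 21 band.
Grid: Level 21 × Category 1 = 29-36 months.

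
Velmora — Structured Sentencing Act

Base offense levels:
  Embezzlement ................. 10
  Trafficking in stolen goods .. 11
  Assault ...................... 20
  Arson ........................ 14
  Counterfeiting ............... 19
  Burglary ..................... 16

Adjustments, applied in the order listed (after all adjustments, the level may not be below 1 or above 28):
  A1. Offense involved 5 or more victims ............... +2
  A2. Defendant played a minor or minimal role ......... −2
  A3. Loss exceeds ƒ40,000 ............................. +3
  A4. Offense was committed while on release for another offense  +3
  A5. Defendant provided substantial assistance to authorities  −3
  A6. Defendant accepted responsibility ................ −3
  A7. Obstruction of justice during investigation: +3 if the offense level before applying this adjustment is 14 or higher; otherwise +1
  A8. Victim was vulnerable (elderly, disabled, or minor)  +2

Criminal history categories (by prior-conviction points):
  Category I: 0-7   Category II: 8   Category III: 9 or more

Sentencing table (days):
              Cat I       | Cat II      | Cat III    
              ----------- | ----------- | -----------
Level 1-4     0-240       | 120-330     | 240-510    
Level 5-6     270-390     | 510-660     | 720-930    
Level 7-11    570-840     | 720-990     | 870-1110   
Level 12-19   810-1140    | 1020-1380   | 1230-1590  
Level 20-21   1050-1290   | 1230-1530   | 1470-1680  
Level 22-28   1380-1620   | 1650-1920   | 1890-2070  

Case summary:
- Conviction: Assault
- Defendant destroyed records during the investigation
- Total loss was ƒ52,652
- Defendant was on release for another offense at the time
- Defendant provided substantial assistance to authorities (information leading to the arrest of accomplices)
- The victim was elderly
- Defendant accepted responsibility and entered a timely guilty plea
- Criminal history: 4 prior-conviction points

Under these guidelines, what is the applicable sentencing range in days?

1380-1620 days

Base offense level for assault: 20.
A1 does not apply.
A2 does not apply.
A3 applies: 20 + 3 = 23.
A4 applies: 23 + 3 = 26.
A5 applies: 26 − 3 = 23.
A6 applies: 23 − 3 = 20.
A7 applies (level before this adjustment is 20 ≥ 14, so +3): 20 + 3 = 23.
A8 applies: 23 + 2 = 25.
Final offense level: 25.
Criminal history: 4 prior points → Category I (0-7).
Level 25 falls in the 22-28 band.
Grid: Level 22-28 × Category I = 1380-1620 days.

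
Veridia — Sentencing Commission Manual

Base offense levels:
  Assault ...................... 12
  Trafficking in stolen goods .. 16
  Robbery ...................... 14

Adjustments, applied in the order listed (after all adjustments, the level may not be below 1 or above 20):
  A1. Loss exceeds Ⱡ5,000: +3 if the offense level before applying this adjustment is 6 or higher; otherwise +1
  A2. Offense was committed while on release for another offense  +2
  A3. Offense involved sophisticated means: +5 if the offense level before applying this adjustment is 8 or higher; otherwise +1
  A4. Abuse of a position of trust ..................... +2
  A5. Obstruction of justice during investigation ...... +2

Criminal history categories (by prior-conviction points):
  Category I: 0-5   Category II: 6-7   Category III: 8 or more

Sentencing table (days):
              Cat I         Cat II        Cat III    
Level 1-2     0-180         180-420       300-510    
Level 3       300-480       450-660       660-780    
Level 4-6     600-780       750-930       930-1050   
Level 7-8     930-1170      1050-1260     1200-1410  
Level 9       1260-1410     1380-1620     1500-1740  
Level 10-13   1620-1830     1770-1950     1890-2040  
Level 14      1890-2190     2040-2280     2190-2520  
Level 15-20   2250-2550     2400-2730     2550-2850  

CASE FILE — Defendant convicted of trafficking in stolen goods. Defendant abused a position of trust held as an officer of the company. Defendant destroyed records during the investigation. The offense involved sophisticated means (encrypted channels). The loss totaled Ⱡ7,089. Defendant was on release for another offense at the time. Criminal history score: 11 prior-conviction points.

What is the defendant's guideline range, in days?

2550-2850 days

Base offense level for trafficking in stolen goods: 16.
A1 applies (level before this adjustment is 16 ≥ 6, so +3): 16 + 3 = 19.
A2 applies: 19 + 2 = 21.
A3 applies (level before this adjustment is 21 ≥ 8, so +5): 21 + 5 = 26.
A4 applies: 26 + 2 = 28.
A5 applies: 28 + 2 = 30.
Level 30 exceeds the maximum of 20; capped at 20.
Final offense level: 20.
Criminal history: 11 prior points → Category III (8+).
Level 20 falls in the 15-20 band.
Grid: Level 15-20 × Category III = 2550-2850 days.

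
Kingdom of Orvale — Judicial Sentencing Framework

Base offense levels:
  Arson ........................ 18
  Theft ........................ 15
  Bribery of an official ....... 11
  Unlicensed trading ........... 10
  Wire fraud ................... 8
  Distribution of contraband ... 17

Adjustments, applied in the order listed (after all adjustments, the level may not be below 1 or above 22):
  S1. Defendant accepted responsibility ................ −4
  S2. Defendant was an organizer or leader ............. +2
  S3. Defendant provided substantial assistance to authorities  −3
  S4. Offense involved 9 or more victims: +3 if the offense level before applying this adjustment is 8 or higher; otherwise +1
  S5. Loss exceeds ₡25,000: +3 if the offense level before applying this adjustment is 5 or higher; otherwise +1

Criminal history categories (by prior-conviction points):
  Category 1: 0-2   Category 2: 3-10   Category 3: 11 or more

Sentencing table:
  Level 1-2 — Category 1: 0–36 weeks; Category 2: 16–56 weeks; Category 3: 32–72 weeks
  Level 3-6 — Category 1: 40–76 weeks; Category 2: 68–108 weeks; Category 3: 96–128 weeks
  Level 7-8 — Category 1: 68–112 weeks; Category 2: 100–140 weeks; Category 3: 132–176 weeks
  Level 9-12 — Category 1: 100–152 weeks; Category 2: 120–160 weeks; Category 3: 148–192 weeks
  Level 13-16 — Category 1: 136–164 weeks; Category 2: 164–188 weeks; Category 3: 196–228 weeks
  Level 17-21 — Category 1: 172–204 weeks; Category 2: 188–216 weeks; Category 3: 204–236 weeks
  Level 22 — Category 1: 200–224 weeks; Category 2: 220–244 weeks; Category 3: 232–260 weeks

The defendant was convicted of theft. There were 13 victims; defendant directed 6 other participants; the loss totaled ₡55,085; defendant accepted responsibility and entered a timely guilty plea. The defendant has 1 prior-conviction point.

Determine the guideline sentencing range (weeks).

Base offense level for theft: 15.
S1 applies: 15 − 4 = 11.
S2 applies: 11 + 2 = 13.
S4 applies (level before this adjustment is 13 ≥ 8, so +3): 13 + 3 = 16.
S5 applies (level before this adjustment is 16 ≥ 5, so +3): 16 + 3 = 19.
Final offense level: 19.
Criminal history: 1 prior point → Category 1 (0-2).
Level 19 falls in the 17-21 band.
Grid: Level 17-21 × Category 1 = 172-204 weeks.

172-204 weeks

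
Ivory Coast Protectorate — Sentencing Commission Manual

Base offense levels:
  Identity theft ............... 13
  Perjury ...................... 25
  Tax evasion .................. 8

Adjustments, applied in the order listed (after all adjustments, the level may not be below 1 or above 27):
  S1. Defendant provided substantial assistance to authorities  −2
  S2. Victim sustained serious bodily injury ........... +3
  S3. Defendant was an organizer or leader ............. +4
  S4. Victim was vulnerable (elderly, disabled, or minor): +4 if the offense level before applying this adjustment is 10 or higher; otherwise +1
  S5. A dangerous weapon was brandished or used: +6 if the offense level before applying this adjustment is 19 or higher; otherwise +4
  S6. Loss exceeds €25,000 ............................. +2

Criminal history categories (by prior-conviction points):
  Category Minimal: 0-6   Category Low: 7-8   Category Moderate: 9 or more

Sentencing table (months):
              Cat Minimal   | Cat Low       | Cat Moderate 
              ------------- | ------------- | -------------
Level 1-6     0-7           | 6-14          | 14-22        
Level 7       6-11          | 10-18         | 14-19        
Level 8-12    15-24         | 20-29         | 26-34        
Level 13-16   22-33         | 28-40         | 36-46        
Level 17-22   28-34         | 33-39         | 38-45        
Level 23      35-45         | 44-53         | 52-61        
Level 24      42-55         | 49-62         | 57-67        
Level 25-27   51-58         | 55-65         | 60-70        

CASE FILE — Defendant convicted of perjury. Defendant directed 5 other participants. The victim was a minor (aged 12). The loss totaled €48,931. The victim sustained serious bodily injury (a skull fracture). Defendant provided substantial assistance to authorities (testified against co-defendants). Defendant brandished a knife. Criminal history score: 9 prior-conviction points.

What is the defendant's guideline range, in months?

60-70 months

Base offense level for perjury: 25.
S1 applies: 25 − 2 = 23.
S2 applies: 23 + 3 = 26.
S3 applies: 26 + 4 = 30.
S4 applies (level before this adjustment is 30 ≥ 10, so +4): 30 + 4 = 34.
S5 applies (level before this adjustment is 34 ≥ 19, so +6): 34 + 6 = 40.
S6 applies: 40 + 2 = 42.
Level 42 exceeds the maximum of 27; capped at 27.
Final offense level: 27.
Criminal history: 9 prior points → Category Moderate (9+).
Level 27 falls in the 25-27 band.
Grid: Level 25-27 × Category Moderate = 60-70 months.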